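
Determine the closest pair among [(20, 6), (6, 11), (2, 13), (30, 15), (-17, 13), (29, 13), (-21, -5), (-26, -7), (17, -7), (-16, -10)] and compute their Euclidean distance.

Computing all pairwise distances among 10 points:

d((20, 6), (6, 11)) = 14.8661
d((20, 6), (2, 13)) = 19.3132
d((20, 6), (30, 15)) = 13.4536
d((20, 6), (-17, 13)) = 37.6563
d((20, 6), (29, 13)) = 11.4018
d((20, 6), (-21, -5)) = 42.45
d((20, 6), (-26, -7)) = 47.8017
d((20, 6), (17, -7)) = 13.3417
d((20, 6), (-16, -10)) = 39.3954
d((6, 11), (2, 13)) = 4.4721
d((6, 11), (30, 15)) = 24.3311
d((6, 11), (-17, 13)) = 23.0868
d((6, 11), (29, 13)) = 23.0868
d((6, 11), (-21, -5)) = 31.3847
d((6, 11), (-26, -7)) = 36.7151
d((6, 11), (17, -7)) = 21.095
d((6, 11), (-16, -10)) = 30.4138
d((2, 13), (30, 15)) = 28.0713
d((2, 13), (-17, 13)) = 19.0
d((2, 13), (29, 13)) = 27.0
d((2, 13), (-21, -5)) = 29.2062
d((2, 13), (-26, -7)) = 34.4093
d((2, 13), (17, -7)) = 25.0
d((2, 13), (-16, -10)) = 29.2062
d((30, 15), (-17, 13)) = 47.0425
d((30, 15), (29, 13)) = 2.2361 <-- minimum
d((30, 15), (-21, -5)) = 54.7814
d((30, 15), (-26, -7)) = 60.1664
d((30, 15), (17, -7)) = 25.5539
d((30, 15), (-16, -10)) = 52.3546
d((-17, 13), (29, 13)) = 46.0
d((-17, 13), (-21, -5)) = 18.4391
d((-17, 13), (-26, -7)) = 21.9317
d((-17, 13), (17, -7)) = 39.4462
d((-17, 13), (-16, -10)) = 23.0217
d((29, 13), (-21, -5)) = 53.1413
d((29, 13), (-26, -7)) = 58.5235
d((29, 13), (17, -7)) = 23.3238
d((29, 13), (-16, -10)) = 50.5371
d((-21, -5), (-26, -7)) = 5.3852
d((-21, -5), (17, -7)) = 38.0526
d((-21, -5), (-16, -10)) = 7.0711
d((-26, -7), (17, -7)) = 43.0
d((-26, -7), (-16, -10)) = 10.4403
d((17, -7), (-16, -10)) = 33.1361

Closest pair: (30, 15) and (29, 13) with distance 2.2361

The closest pair is (30, 15) and (29, 13) with Euclidean distance 2.2361. For 10 points, brute-force pairwise comparison is shown above. For large n, the divide-and-conquer algorithm (sort by x, recurse on halves, check the dividing strip) achieves O(n log n).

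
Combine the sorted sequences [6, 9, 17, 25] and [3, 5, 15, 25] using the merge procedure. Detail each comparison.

Merging process:

Compare 6 vs 3: take 3 from right. Merged: [3]
Compare 6 vs 5: take 5 from right. Merged: [3, 5]
Compare 6 vs 15: take 6 from left. Merged: [3, 5, 6]
Compare 9 vs 15: take 9 from left. Merged: [3, 5, 6, 9]
Compare 17 vs 15: take 15 from right. Merged: [3, 5, 6, 9, 15]
Compare 17 vs 25: take 17 from left. Merged: [3, 5, 6, 9, 15, 17]
Compare 25 vs 25: take 25 from left. Merged: [3, 5, 6, 9, 15, 17, 25]
Append remaining from right: [25]. Merged: [3, 5, 6, 9, 15, 17, 25, 25]

Final merged array: [3, 5, 6, 9, 15, 17, 25, 25]
Total comparisons: 7

The merged array is [3, 5, 6, 9, 15, 17, 25, 25], requiring 7 comparisons. The merge step runs in O(n) time where n is the total number of elements.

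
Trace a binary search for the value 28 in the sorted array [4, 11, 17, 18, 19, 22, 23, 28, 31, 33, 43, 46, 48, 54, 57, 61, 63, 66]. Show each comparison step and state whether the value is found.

Binary search for 28 in [4, 11, 17, 18, 19, 22, 23, 28, 31, 33, 43, 46, 48, 54, 57, 61, 63, 66]:

lo=0, hi=17, mid=8, arr[mid]=31 -> 31 > 28, search left half
lo=0, hi=7, mid=3, arr[mid]=18 -> 18 < 28, search right half
lo=4, hi=7, mid=5, arr[mid]=22 -> 22 < 28, search right half
lo=6, hi=7, mid=6, arr[mid]=23 -> 23 < 28, search right half
lo=7, hi=7, mid=7, arr[mid]=28 -> Found target at index 7!

Binary search finds 28 at index 7 after 5 comparisons. The search repeatedly halves the search space by comparing with the middle element.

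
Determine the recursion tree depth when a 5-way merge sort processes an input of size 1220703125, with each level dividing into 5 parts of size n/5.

For divide and conquer with division factor 5:

Problem sizes at each level:
Level 0: 1220703125
Level 1: 244140625
Level 2: 48828125
Level 3: 9765625
Level 4: 1953125
Level 5: 390625
Level 6: 78125
Level 7: 15625
Level 8: 3125
Level 9: 625
Level 10: 125
Level 11: 25
Level 12: 5
Level 13: 1

The root is level 0 and the size-1 base case is level 13 (the tree spans levels 0 through 13, i.e. 14 levels counting the root), so the depth is the number of divisions: log_5(1220703125) = 13

The recursion tree depth is log_5(1220703125) = 13. At each level, the problem size is divided by 5, so it takes 13 divisions to reduce to a base case of size 1. The algorithm makes 5 recursive calls at each level.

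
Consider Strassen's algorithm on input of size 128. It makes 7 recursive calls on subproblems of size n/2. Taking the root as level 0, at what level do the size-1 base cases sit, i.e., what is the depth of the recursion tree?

For divide and conquer with division factor 2:

Problem sizes at each level:
Level 0: 128
Level 1: 64
Level 2: 32
Level 3: 16
Level 4: 8
Level 5: 4
Level 6: 2
Level 7: 1

The root is level 0 and the size-1 base case is level 7 (the tree spans levels 0 through 7, i.e. 8 levels counting the root), so the depth is the number of divisions: log_2(128) = 7

The recursion tree depth is log_2(128) = 7. At each level, the problem size is divided by 2, so it takes 7 divisions to reduce to a base case of size 1. The algorithm makes 7 recursive calls at each level.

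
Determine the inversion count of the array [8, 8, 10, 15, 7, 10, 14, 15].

Finding inversions in [8, 8, 10, 15, 7, 10, 14, 15]:

(0, 4): arr[0]=8 > arr[4]=7
(1, 4): arr[1]=8 > arr[4]=7
(2, 4): arr[2]=10 > arr[4]=7
(3, 4): arr[3]=15 > arr[4]=7
(3, 5): arr[3]=15 > arr[5]=10
(3, 6): arr[3]=15 > arr[6]=14

Total inversions: 6

The array has 6 inversion(s): (0,4), (1,4), (2,4), (3,4), (3,5), (3,6). Each pair (i,j) satisfies i < j and arr[i] > arr[j].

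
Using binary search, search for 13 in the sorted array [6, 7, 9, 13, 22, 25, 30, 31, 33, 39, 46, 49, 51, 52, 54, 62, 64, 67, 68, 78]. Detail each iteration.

Binary search for 13 in [6, 7, 9, 13, 22, 25, 30, 31, 33, 39, 46, 49, 51, 52, 54, 62, 64, 67, 68, 78]:

lo=0, hi=19, mid=9, arr[mid]=39 -> 39 > 13, search left half
lo=0, hi=8, mid=4, arr[mid]=22 -> 22 > 13, search left half
lo=0, hi=3, mid=1, arr[mid]=7 -> 7 < 13, search right half
lo=2, hi=3, mid=2, arr[mid]=9 -> 9 < 13, search right half
lo=3, hi=3, mid=3, arr[mid]=13 -> Found target at index 3!

Binary search finds 13 at index 3 after 5 comparisons. The search repeatedly halves the search space by comparing with the middle element.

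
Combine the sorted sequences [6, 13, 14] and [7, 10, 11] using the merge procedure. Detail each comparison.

Merging process:

Compare 6 vs 7: take 6 from left. Merged: [6]
Compare 13 vs 7: take 7 from right. Merged: [6, 7]
Compare 13 vs 10: take 10 from right. Merged: [6, 7, 10]
Compare 13 vs 11: take 11 from right. Merged: [6, 7, 10, 11]
Append remaining from left: [13, 14]. Merged: [6, 7, 10, 11, 13, 14]

Final merged array: [6, 7, 10, 11, 13, 14]
Total comparisons: 4

The merged array is [6, 7, 10, 11, 13, 14], requiring 4 comparisons. The merge step runs in O(n) time where n is the total number of elements.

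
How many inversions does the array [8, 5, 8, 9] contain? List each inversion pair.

Finding inversions in [8, 5, 8, 9]:

(0, 1): arr[0]=8 > arr[1]=5

Total inversions: 1

The array has 1 inversion(s): (0,1). Each pair (i,j) satisfies i < j and arr[i] > arr[j].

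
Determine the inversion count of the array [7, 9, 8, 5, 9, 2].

Finding inversions in [7, 9, 8, 5, 9, 2]:

(0, 3): arr[0]=7 > arr[3]=5
(0, 5): arr[0]=7 > arr[5]=2
(1, 2): arr[1]=9 > arr[2]=8
(1, 3): arr[1]=9 > arr[3]=5
(1, 5): arr[1]=9 > arr[5]=2
(2, 3): arr[2]=8 > arr[3]=5
(2, 5): arr[2]=8 > arr[5]=2
(3, 5): arr[3]=5 > arr[5]=2
(4, 5): arr[4]=9 > arr[5]=2

Total inversions: 9

The array has 9 inversion(s): (0,3), (0,5), (1,2), (1,3), (1,5), (2,3), (2,5), (3,5), (4,5). Each pair (i,j) satisfies i < j and arr[i] > arr[j].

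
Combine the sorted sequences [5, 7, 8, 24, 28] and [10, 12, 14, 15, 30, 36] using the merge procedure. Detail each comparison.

Merging process:

Compare 5 vs 10: take 5 from left. Merged: [5]
Compare 7 vs 10: take 7 from left. Merged: [5, 7]
Compare 8 vs 10: take 8 from left. Merged: [5, 7, 8]
Compare 24 vs 10: take 10 from right. Merged: [5, 7, 8, 10]
Compare 24 vs 12: take 12 from right. Merged: [5, 7, 8, 10, 12]
Compare 24 vs 14: take 14 from right. Merged: [5, 7, 8, 10, 12, 14]
Compare 24 vs 15: take 15 from right. Merged: [5, 7, 8, 10, 12, 14, 15]
Compare 24 vs 30: take 24 from left. Merged: [5, 7, 8, 10, 12, 14, 15, 24]
Compare 28 vs 30: take 28 from left. Merged: [5, 7, 8, 10, 12, 14, 15, 24, 28]
Append remaining from right: [30, 36]. Merged: [5, 7, 8, 10, 12, 14, 15, 24, 28, 30, 36]

Final merged array: [5, 7, 8, 10, 12, 14, 15, 24, 28, 30, 36]
Total comparisons: 9

The merged array is [5, 7, 8, 10, 12, 14, 15, 24, 28, 30, 36], requiring 9 comparisons. The merge step runs in O(n) time where n is the total number of elements.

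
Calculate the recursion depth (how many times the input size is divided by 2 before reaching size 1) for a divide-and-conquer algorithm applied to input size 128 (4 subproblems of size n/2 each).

For divide and conquer with division factor 2:

Problem sizes at each level:
Level 0: 128
Level 1: 64
Level 2: 32
Level 3: 16
Level 4: 8
Level 5: 4
Level 6: 2
Level 7: 1

The root is level 0 and the size-1 base case is level 7 (the tree spans levels 0 through 7, i.e. 8 levels counting the root), so the depth is the number of divisions: log_2(128) = 7

The recursion tree depth is log_2(128) = 7. At each level, the problem size is divided by 2, so it takes 7 divisions to reduce to a base case of size 1. The algorithm makes 4 recursive calls at each level.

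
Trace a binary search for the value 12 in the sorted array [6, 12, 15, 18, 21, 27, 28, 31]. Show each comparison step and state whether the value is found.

Binary search for 12 in [6, 12, 15, 18, 21, 27, 28, 31]:

lo=0, hi=7, mid=3, arr[mid]=18 -> 18 > 12, search left half
lo=0, hi=2, mid=1, arr[mid]=12 -> Found target at index 1!

Binary search finds 12 at index 1 after 2 comparisons. The search repeatedly halves the search space by comparing with the middle element.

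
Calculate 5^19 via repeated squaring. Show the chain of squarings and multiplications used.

Computing 5^19 by squaring (build up from 5^1; each line after the first costs one multiplication):

5^1 = 5
5^2 = (5^1)^2 = 5^2 = 25
5^4 = (5^2)^2 = 25^2 = 625
5^8 = (5^4)^2 = 625^2 = 390625
5^9 = 5 * 5^8 = 5 * 390625 = 1953125
5^18 = (5^9)^2 = 1953125^2 = 3814697265625
5^19 = 5 * 5^18 = 5 * 3814697265625 = 19073486328125

Result: 19073486328125
Multiplications needed: 6 (6 lines after 5^1)

5^19 = 19073486328125. Using exponentiation by squaring, this requires 6 multiplications. The key idea: if the exponent is even, square the half-power; if odd, multiply by the base once.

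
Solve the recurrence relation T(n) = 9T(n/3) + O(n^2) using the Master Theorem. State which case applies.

Master Theorem for T(n) = 9T(n/3) + O(n^2):

a = 9, b = 3, c = 2
log_b(a) = log_3(9) = 2.0000

Case 2: c = 2 = log_3(9) = 2.0000
T(n) = O(n^2 log n) = O(n^2 log n)

For T(n) = 9T(n/3) + O(n^2): log_3(9) = 2.0000. This is Case 2 of the Master Theorem (c = log_b(a), equal work at all levels), giving O(n^2 log n).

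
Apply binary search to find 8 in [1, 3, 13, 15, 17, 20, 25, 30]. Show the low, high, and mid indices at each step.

Binary search for 8 in [1, 3, 13, 15, 17, 20, 25, 30]:

lo=0, hi=7, mid=3, arr[mid]=15 -> 15 > 8, search left half
lo=0, hi=2, mid=1, arr[mid]=3 -> 3 < 8, search right half
lo=2, hi=2, mid=2, arr[mid]=13 -> 13 > 8, search left half
lo=2 > hi=1, target 8 not found

Binary search determines that 8 is not in the array after 3 comparisons. The search space was exhausted without finding the target.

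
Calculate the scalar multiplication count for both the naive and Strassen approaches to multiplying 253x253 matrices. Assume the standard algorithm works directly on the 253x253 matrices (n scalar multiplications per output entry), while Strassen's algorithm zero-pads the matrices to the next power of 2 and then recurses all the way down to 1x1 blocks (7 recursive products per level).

Matrix multiplication for 253x253 matrices:

Strassen's algorithm requires power-of-2 dimensions. Pad 253x253 to 256x256 (next power of 2).

Standard algorithm: 253^3 = 16194277 multiplications
Strassen's algorithm: 7^(log2(256)) = 7^8 = 5764801 multiplications
Savings: 16194277 - 5764801 = 10429476 multiplications

Standard: 16194277 multiplications (253^3). Strassen: 5764801 multiplications (7^8, after padding to 256x256). Strassen reduces 8 recursive multiplications to 7 at each level.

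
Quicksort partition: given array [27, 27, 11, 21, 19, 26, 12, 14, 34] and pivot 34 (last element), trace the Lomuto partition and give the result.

Lomuto partition with pivot = 34:

Initial array: [27, 27, 11, 21, 19, 26, 12, 14, 34]

arr[0]=27 <= 34: swap with position 0, array becomes [27, 27, 11, 21, 19, 26, 12, 14, 34]
arr[1]=27 <= 34: swap with position 1, array becomes [27, 27, 11, 21, 19, 26, 12, 14, 34]
arr[2]=11 <= 34: swap with position 2, array becomes [27, 27, 11, 21, 19, 26, 12, 14, 34]
arr[3]=21 <= 34: swap with position 3, array becomes [27, 27, 11, 21, 19, 26, 12, 14, 34]
arr[4]=19 <= 34: swap with position 4, array becomes [27, 27, 11, 21, 19, 26, 12, 14, 34]
arr[5]=26 <= 34: swap with position 5, array becomes [27, 27, 11, 21, 19, 26, 12, 14, 34]
arr[6]=12 <= 34: swap with position 6, array becomes [27, 27, 11, 21, 19, 26, 12, 14, 34]
arr[7]=14 <= 34: swap with position 7, array becomes [27, 27, 11, 21, 19, 26, 12, 14, 34]

Place pivot at position 8: [27, 27, 11, 21, 19, 26, 12, 14, 34]
Pivot position: 8

After partitioning with pivot 34, the array becomes [27, 27, 11, 21, 19, 26, 12, 14, 34]. The pivot is placed at index 8. All elements to the left of the pivot are <= 34, and all elements to the right are > 34.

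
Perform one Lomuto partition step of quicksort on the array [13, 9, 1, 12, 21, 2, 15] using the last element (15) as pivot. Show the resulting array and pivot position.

Lomuto partition with pivot = 15:

Initial array: [13, 9, 1, 12, 21, 2, 15]

arr[0]=13 <= 15: swap with position 0, array becomes [13, 9, 1, 12, 21, 2, 15]
arr[1]=9 <= 15: swap with position 1, array becomes [13, 9, 1, 12, 21, 2, 15]
arr[2]=1 <= 15: swap with position 2, array becomes [13, 9, 1, 12, 21, 2, 15]
arr[3]=12 <= 15: swap with position 3, array becomes [13, 9, 1, 12, 21, 2, 15]
arr[4]=21 > 15: no swap
arr[5]=2 <= 15: swap with position 4, array becomes [13, 9, 1, 12, 2, 21, 15]

Place pivot at position 5: [13, 9, 1, 12, 2, 15, 21]
Pivot position: 5

After partitioning with pivot 15, the array becomes [13, 9, 1, 12, 2, 15, 21]. The pivot is placed at index 5. All elements to the left of the pivot are <= 15, and all elements to the right are > 15.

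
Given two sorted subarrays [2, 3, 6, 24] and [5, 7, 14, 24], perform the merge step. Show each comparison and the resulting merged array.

Merging process:

Compare 2 vs 5: take 2 from left. Merged: [2]
Compare 3 vs 5: take 3 from left. Merged: [2, 3]
Compare 6 vs 5: take 5 from right. Merged: [2, 3, 5]
Compare 6 vs 7: take 6 from left. Merged: [2, 3, 5, 6]
Compare 24 vs 7: take 7 from right. Merged: [2, 3, 5, 6, 7]
Compare 24 vs 14: take 14 from right. Merged: [2, 3, 5, 6, 7, 14]
Compare 24 vs 24: take 24 from left. Merged: [2, 3, 5, 6, 7, 14, 24]
Append remaining from right: [24]. Merged: [2, 3, 5, 6, 7, 14, 24, 24]

Final merged array: [2, 3, 5, 6, 7, 14, 24, 24]
Total comparisons: 7

The merged array is [2, 3, 5, 6, 7, 14, 24, 24], requiring 7 comparisons. The merge step runs in O(n) time where n is the total number of elements.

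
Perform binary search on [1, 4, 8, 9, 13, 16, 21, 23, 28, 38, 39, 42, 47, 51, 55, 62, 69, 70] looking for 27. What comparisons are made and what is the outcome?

Binary search for 27 in [1, 4, 8, 9, 13, 16, 21, 23, 28, 38, 39, 42, 47, 51, 55, 62, 69, 70]:

lo=0, hi=17, mid=8, arr[mid]=28 -> 28 > 27, search left half
lo=0, hi=7, mid=3, arr[mid]=9 -> 9 < 27, search right half
lo=4, hi=7, mid=5, arr[mid]=16 -> 16 < 27, search right half
lo=6, hi=7, mid=6, arr[mid]=21 -> 21 < 27, search right half
lo=7, hi=7, mid=7, arr[mid]=23 -> 23 < 27, search right half
lo=8 > hi=7, target 27 not found

Binary search determines that 27 is not in the array after 5 comparisons. The search space was exhausted without finding the target.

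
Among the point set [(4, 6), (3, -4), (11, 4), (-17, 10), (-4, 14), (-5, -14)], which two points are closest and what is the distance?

Computing all pairwise distances among 6 points:

d((4, 6), (3, -4)) = 10.0499
d((4, 6), (11, 4)) = 7.2801 <-- minimum
d((4, 6), (-17, 10)) = 21.3776
d((4, 6), (-4, 14)) = 11.3137
d((4, 6), (-5, -14)) = 21.9317
d((3, -4), (11, 4)) = 11.3137
d((3, -4), (-17, 10)) = 24.4131
d((3, -4), (-4, 14)) = 19.3132
d((3, -4), (-5, -14)) = 12.8062
d((11, 4), (-17, 10)) = 28.6356
d((11, 4), (-4, 14)) = 18.0278
d((11, 4), (-5, -14)) = 24.0832
d((-17, 10), (-4, 14)) = 13.6015
d((-17, 10), (-5, -14)) = 26.8328
d((-4, 14), (-5, -14)) = 28.0179

Closest pair: (4, 6) and (11, 4) with distance 7.2801

The closest pair is (4, 6) and (11, 4) with Euclidean distance 7.2801. For 6 points, brute-force pairwise comparison is shown above. For large n, the divide-and-conquer algorithm (sort by x, recurse on halves, check the dividing strip) achieves O(n log n).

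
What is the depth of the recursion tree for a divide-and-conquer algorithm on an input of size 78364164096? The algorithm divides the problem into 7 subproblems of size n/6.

For divide and conquer with division factor 6:

Problem sizes at each level:
Level 0: 78364164096
Level 1: 13060694016
Level 2: 2176782336
Level 3: 362797056
Level 4: 60466176
Level 5: 10077696
Level 6: 1679616
Level 7: 279936
Level 8: 46656
Level 9: 7776
Level 10: 1296
Level 11: 216
Level 12: 36
Level 13: 6
Level 14: 1

The root is level 0 and the size-1 base case is level 14 (the tree spans levels 0 through 14, i.e. 15 levels counting the root), so the depth is the number of divisions: log_6(78364164096) = 14

The recursion tree depth is log_6(78364164096) = 14. At each level, the problem size is divided by 6, so it takes 14 divisions to reduce to a base case of size 1. The algorithm makes 7 recursive calls at each level.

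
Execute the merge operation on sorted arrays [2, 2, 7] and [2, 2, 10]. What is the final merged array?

Merging process:

Compare 2 vs 2: take 2 from left. Merged: [2]
Compare 2 vs 2: take 2 from left. Merged: [2, 2]
Compare 7 vs 2: take 2 from right. Merged: [2, 2, 2]
Compare 7 vs 2: take 2 from right. Merged: [2, 2, 2, 2]
Compare 7 vs 10: take 7 from left. Merged: [2, 2, 2, 2, 7]
Append remaining from right: [10]. Merged: [2, 2, 2, 2, 7, 10]

Final merged array: [2, 2, 2, 2, 7, 10]
Total comparisons: 5

The merged array is [2, 2, 2, 2, 7, 10], requiring 5 comparisons. The merge step runs in O(n) time where n is the total number of elements.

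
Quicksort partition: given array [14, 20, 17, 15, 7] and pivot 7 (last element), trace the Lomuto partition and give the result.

Lomuto partition with pivot = 7:

Initial array: [14, 20, 17, 15, 7]

arr[0]=14 > 7: no swap
arr[1]=20 > 7: no swap
arr[2]=17 > 7: no swap
arr[3]=15 > 7: no swap

Place pivot at position 0: [7, 20, 17, 15, 14]
Pivot position: 0

After partitioning with pivot 7, the array becomes [7, 20, 17, 15, 14]. The pivot is placed at index 0. All elements to the left of the pivot are <= 7, and all elements to the right are > 7.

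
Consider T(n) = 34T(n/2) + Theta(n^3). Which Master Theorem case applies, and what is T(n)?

Master Theorem for T(n) = 34T(n/2) + O(n^3):

a = 34, b = 2, c = 3
log_b(a) = log_2(34) = 5.0875

Case 1: c = 3 < log_2(34) = 5.0875
T(n) = O(n^(log_2 34))

For T(n) = 34T(n/2) + O(n^3): log_2(34) = 5.0875. This is Case 1 of the Master Theorem (c < log_b(a), work dominated by leaves), giving O(n^(log_2 34)).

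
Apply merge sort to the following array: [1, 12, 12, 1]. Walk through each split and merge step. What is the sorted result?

Merge sort trace:

Split: [1, 12, 12, 1] -> [1, 12] and [12, 1]
  Split: [1, 12] -> [1] and [12]
  Merge: [1] + [12] -> [1, 12]
  Split: [12, 1] -> [12] and [1]
  Merge: [12] + [1] -> [1, 12]
Merge: [1, 12] + [1, 12] -> [1, 1, 12, 12]

Final sorted array: [1, 1, 12, 12]

The merge sort proceeds by recursively splitting the array and merging sorted halves.
After all merges, the sorted array is [1, 1, 12, 12].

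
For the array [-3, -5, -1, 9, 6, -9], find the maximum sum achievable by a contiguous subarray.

Using Kadane's algorithm on [-3, -5, -1, 9, 6, -9]:

Scanning through the array:
Position 1 (value -5): max_ending_here = -5, max_so_far = -3
Position 2 (value -1): max_ending_here = -1, max_so_far = -1
Position 3 (value 9): max_ending_here = 9, max_so_far = 9
Position 4 (value 6): max_ending_here = 15, max_so_far = 15
Position 5 (value -9): max_ending_here = 6, max_so_far = 15

Maximum subarray: [9, 6]
Maximum sum: 15

The maximum subarray is [9, 6] with sum 15. This subarray runs from index 3 to index 4.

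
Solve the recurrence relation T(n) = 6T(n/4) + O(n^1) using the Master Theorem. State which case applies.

Master Theorem for T(n) = 6T(n/4) + O(n^1):

a = 6, b = 4, c = 1
log_b(a) = log_4(6) = 1.2925

Case 1: c = 1 < log_4(6) = 1.2925
T(n) = O(n^(log_4 6))

For T(n) = 6T(n/4) + O(n^1): log_4(6) = 1.2925. This is Case 1 of the Master Theorem (c < log_b(a), work dominated by leaves), giving O(n^(log_4 6)).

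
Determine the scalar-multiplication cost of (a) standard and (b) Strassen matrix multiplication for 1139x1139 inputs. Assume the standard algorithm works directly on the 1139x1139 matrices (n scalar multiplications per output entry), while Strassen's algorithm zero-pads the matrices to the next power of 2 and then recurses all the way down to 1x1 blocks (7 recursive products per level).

Matrix multiplication for 1139x1139 matrices:

Strassen's algorithm requires power-of-2 dimensions. Pad 1139x1139 to 2048x2048 (next power of 2).

Standard algorithm: 1139^3 = 1477648619 multiplications
Strassen's algorithm: 7^(log2(2048)) = 7^11 = 1977326743 multiplications
Difference: 1477648619 - 1977326743 = -499678124 (Strassen uses MORE here due to padding overhead — for small or just-over-power-of-2 n, padding can outweigh the per-level savings)

Standard: 1477648619 multiplications (1139^3). Strassen: 1977326743 multiplications (7^11, after padding to 2048x2048). Strassen reduces 8 recursive multiplications to 7 at each level.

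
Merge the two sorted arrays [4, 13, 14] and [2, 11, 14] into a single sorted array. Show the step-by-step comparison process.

Merging process:

Compare 4 vs 2: take 2 from right. Merged: [2]
Compare 4 vs 11: take 4 from left. Merged: [2, 4]
Compare 13 vs 11: take 11 from right. Merged: [2, 4, 11]
Compare 13 vs 14: take 13 from left. Merged: [2, 4, 11, 13]
Compare 14 vs 14: take 14 from left. Merged: [2, 4, 11, 13, 14]
Append remaining from right: [14]. Merged: [2, 4, 11, 13, 14, 14]

Final merged array: [2, 4, 11, 13, 14, 14]
Total comparisons: 5

The merged array is [2, 4, 11, 13, 14, 14], requiring 5 comparisons. The merge step runs in O(n) time where n is the total number of elements.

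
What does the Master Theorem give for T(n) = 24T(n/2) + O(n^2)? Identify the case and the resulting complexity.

Master Theorem for T(n) = 24T(n/2) + O(n^2):

a = 24, b = 2, c = 2
log_b(a) = log_2(24) = 4.5850

Case 1: c = 2 < log_2(24) = 4.5850
T(n) = O(n^(log_2 24))

For T(n) = 24T(n/2) + O(n^2): log_2(24) = 4.5850. This is Case 1 of the Master Theorem (c < log_b(a), work dominated by leaves), giving O(n^(log_2 24)).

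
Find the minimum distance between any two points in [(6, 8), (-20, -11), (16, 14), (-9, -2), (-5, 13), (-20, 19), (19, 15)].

Computing all pairwise distances among 7 points:

d((6, 8), (-20, -11)) = 32.2025
d((6, 8), (16, 14)) = 11.6619
d((6, 8), (-9, -2)) = 18.0278
d((6, 8), (-5, 13)) = 12.083
d((6, 8), (-20, 19)) = 28.2312
d((6, 8), (19, 15)) = 14.7648
d((-20, -11), (16, 14)) = 43.8292
d((-20, -11), (-9, -2)) = 14.2127
d((-20, -11), (-5, 13)) = 28.3019
d((-20, -11), (-20, 19)) = 30.0
d((-20, -11), (19, 15)) = 46.8722
d((16, 14), (-9, -2)) = 29.6816
d((16, 14), (-5, 13)) = 21.0238
d((16, 14), (-20, 19)) = 36.3456
d((16, 14), (19, 15)) = 3.1623 <-- minimum
d((-9, -2), (-5, 13)) = 15.5242
d((-9, -2), (-20, 19)) = 23.7065
d((-9, -2), (19, 15)) = 32.7567
d((-5, 13), (-20, 19)) = 16.1555
d((-5, 13), (19, 15)) = 24.0832
d((-20, 19), (19, 15)) = 39.2046

Closest pair: (16, 14) and (19, 15) with distance 3.1623

The closest pair is (16, 14) and (19, 15) with Euclidean distance 3.1623. For 7 points, brute-force pairwise comparison is shown above. For large n, the divide-and-conquer algorithm (sort by x, recurse on halves, check the dividing strip) achieves O(n log n).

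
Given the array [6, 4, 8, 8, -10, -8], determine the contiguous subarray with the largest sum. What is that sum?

Using Kadane's algorithm on [6, 4, 8, 8, -10, -8]:

Scanning through the array:
Position 1 (value 4): max_ending_here = 10, max_so_far = 10
Position 2 (value 8): max_ending_here = 18, max_so_far = 18
Position 3 (value 8): max_ending_here = 26, max_so_far = 26
Position 4 (value -10): max_ending_here = 16, max_so_far = 26
Position 5 (value -8): max_ending_here = 8, max_so_far = 26

Maximum subarray: [6, 4, 8, 8]
Maximum sum: 26

The maximum subarray is [6, 4, 8, 8] with sum 26. This subarray runs from index 0 to index 3.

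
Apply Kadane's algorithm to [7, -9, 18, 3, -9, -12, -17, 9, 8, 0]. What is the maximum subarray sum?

Using Kadane's algorithm on [7, -9, 18, 3, -9, -12, -17, 9, 8, 0]:

Scanning through the array:
Position 1 (value -9): max_ending_here = -2, max_so_far = 7
Position 2 (value 18): max_ending_here = 18, max_so_far = 18
Position 3 (value 3): max_ending_here = 21, max_so_far = 21
Position 4 (value -9): max_ending_here = 12, max_so_far = 21
Position 5 (value -12): max_ending_here = 0, max_so_far = 21
Position 6 (value -17): max_ending_here = -17, max_so_far = 21
Position 7 (value 9): max_ending_here = 9, max_so_far = 21
Position 8 (value 8): max_ending_here = 17, max_so_far = 21
Position 9 (value 0): max_ending_here = 17, max_so_far = 21

Maximum subarray: [18, 3]
Maximum sum: 21

The maximum subarray is [18, 3] with sum 21. This subarray runs from index 2 to index 3.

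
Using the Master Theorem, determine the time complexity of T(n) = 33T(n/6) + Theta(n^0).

Master Theorem for T(n) = 33T(n/6) + O(n^0):

a = 33, b = 6, c = 0
log_b(a) = log_6(33) = 1.9514

Case 1: c = 0 < log_6(33) = 1.9514
T(n) = O(n^(log_6 33))

For T(n) = 33T(n/6) + O(n^0): log_6(33) = 1.9514. This is Case 1 of the Master Theorem (c < log_b(a), work dominated by leaves), giving O(n^(log_6 33)).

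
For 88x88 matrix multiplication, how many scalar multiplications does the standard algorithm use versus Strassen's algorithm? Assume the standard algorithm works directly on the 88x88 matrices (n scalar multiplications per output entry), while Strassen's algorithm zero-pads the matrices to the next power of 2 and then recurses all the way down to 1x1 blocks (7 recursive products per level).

Matrix multiplication for 88x88 matrices:

Strassen's algorithm requires power-of-2 dimensions. Pad 88x88 to 128x128 (next power of 2).

Standard algorithm: 88^3 = 681472 multiplications
Strassen's algorithm: 7^(log2(128)) = 7^7 = 823543 multiplications
Difference: 681472 - 823543 = -142071 (Strassen uses MORE here due to padding overhead — for small or just-over-power-of-2 n, padding can outweigh the per-level savings)

Standard: 681472 multiplications (88^3). Strassen: 823543 multiplications (7^7, after padding to 128x128). Strassen reduces 8 recursive multiplications to 7 at each level.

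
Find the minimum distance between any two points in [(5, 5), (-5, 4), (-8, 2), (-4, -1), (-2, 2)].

Computing all pairwise distances among 5 points:

d((5, 5), (-5, 4)) = 10.0499
d((5, 5), (-8, 2)) = 13.3417
d((5, 5), (-4, -1)) = 10.8167
d((5, 5), (-2, 2)) = 7.6158
d((-5, 4), (-8, 2)) = 3.6056 <-- minimum
d((-5, 4), (-4, -1)) = 5.099
d((-5, 4), (-2, 2)) = 3.6056 <-- minimum
d((-8, 2), (-4, -1)) = 5.0
d((-8, 2), (-2, 2)) = 6.0
d((-4, -1), (-2, 2)) = 3.6056 <-- minimum

Minimum distance: 3.6056 (tie among 3 pairs: (-5, 4) and (-8, 2); (-5, 4) and (-2, 2); (-4, -1) and (-2, 2))

The minimum Euclidean distance is 3.6056. There is a tie: 3 pairs achieve this minimum — (-5, 4) and (-8, 2); (-5, 4) and (-2, 2); (-4, -1) and (-2, 2). Any of these is a valid closest pair. For 5 points, brute-force pairwise comparison is shown above. For large n, the divide-and-conquer algorithm (sort by x, recurse on halves, check the dividing strip) achieves O(n log n).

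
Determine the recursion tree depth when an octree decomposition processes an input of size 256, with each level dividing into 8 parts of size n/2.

For divide and conquer with division factor 2:

Problem sizes at each level:
Level 0: 256
Level 1: 128
Level 2: 64
Level 3: 32
Level 4: 16
Level 5: 8
Level 6: 4
Level 7: 2
Level 8: 1

The root is level 0 and the size-1 base case is level 8 (the tree spans levels 0 through 8, i.e. 9 levels counting the root), so the depth is the number of divisions: log_2(256) = 8

The recursion tree depth is log_2(256) = 8. At each level, the problem size is divided by 2, so it takes 8 divisions to reduce to a base case of size 1. The algorithm makes 8 recursive calls at each level.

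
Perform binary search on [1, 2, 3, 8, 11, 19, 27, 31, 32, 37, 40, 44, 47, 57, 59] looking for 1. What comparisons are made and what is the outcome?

Binary search for 1 in [1, 2, 3, 8, 11, 19, 27, 31, 32, 37, 40, 44, 47, 57, 59]:

lo=0, hi=14, mid=7, arr[mid]=31 -> 31 > 1, search left half
lo=0, hi=6, mid=3, arr[mid]=8 -> 8 > 1, search left half
lo=0, hi=2, mid=1, arr[mid]=2 -> 2 > 1, search left half
lo=0, hi=0, mid=0, arr[mid]=1 -> Found target at index 0!

Binary search finds 1 at index 0 after 4 comparisons. The search repeatedly halves the search space by comparing with the middle element.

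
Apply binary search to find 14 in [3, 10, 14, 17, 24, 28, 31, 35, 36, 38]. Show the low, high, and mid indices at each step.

Binary search for 14 in [3, 10, 14, 17, 24, 28, 31, 35, 36, 38]:

lo=0, hi=9, mid=4, arr[mid]=24 -> 24 > 14, search left half
lo=0, hi=3, mid=1, arr[mid]=10 -> 10 < 14, search right half
lo=2, hi=3, mid=2, arr[mid]=14 -> Found target at index 2!

Binary search finds 14 at index 2 after 3 comparisons. The search repeatedly halves the search space by comparing with the middle element.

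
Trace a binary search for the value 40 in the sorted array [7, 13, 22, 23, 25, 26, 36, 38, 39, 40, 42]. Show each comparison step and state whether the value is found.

Binary search for 40 in [7, 13, 22, 23, 25, 26, 36, 38, 39, 40, 42]:

lo=0, hi=10, mid=5, arr[mid]=26 -> 26 < 40, search right half
lo=6, hi=10, mid=8, arr[mid]=39 -> 39 < 40, search right half
lo=9, hi=10, mid=9, arr[mid]=40 -> Found target at index 9!

Binary search finds 40 at index 9 after 3 comparisons. The search repeatedly halves the search space by comparing with the middle element.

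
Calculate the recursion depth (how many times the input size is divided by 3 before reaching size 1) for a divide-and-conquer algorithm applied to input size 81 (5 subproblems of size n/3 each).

For divide and conquer with division factor 3:

Problem sizes at each level:
Level 0: 81
Level 1: 27
Level 2: 9
Level 3: 3
Level 4: 1

The root is level 0 and the size-1 base case is level 4 (the tree spans levels 0 through 4, i.e. 5 levels counting the root), so the depth is the number of divisions: log_3(81) = 4

The recursion tree depth is log_3(81) = 4. At each level, the problem size is divided by 3, so it takes 4 divisions to reduce to a base case of size 1. The algorithm makes 5 recursive calls at each level.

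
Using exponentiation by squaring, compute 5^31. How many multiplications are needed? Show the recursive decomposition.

Computing 5^31 by squaring (build up from 5^1; each line after the first costs one multiplication):

5^1 = 5
5^2 = (5^1)^2 = 5^2 = 25
5^3 = 5 * 5^2 = 5 * 25 = 125
5^6 = (5^3)^2 = 125^2 = 15625
5^7 = 5 * 5^6 = 5 * 15625 = 78125
5^14 = (5^7)^2 = 78125^2 = 6103515625
5^15 = 5 * 5^14 = 5 * 6103515625 = 30517578125
5^30 = (5^15)^2 = 30517578125^2 = 931322574615478515625
5^31 = 5 * 5^30 = 5 * 931322574615478515625 = 4656612873077392578125

Result: 4656612873077392578125
Multiplications needed: 8 (8 lines after 5^1)

5^31 = 4656612873077392578125. Using exponentiation by squaring, this requires 8 multiplications. The key idea: if the exponent is even, square the half-power; if odd, multiply by the base once.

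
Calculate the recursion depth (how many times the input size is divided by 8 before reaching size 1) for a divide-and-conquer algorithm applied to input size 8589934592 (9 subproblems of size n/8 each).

For divide and conquer with division factor 8:

Problem sizes at each level:
Level 0: 8589934592
Level 1: 1073741824
Level 2: 134217728
Level 3: 16777216
Level 4: 2097152
Level 5: 262144
Level 6: 32768
Level 7: 4096
Level 8: 512
Level 9: 64
Level 10: 8
Level 11: 1

The root is level 0 and the size-1 base case is level 11 (the tree spans levels 0 through 11, i.e. 12 levels counting the root), so the depth is the number of divisions: log_8(8589934592) = 11

The recursion tree depth is log_8(8589934592) = 11. At each level, the problem size is divided by 8, so it takes 11 divisions to reduce to a base case of size 1. The algorithm makes 9 recursive calls at each level.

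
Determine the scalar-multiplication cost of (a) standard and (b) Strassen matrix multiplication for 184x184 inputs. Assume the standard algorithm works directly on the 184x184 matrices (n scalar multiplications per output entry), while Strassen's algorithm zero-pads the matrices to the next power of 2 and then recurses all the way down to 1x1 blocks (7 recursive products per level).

Matrix multiplication for 184x184 matrices:

Strassen's algorithm requires power-of-2 dimensions. Pad 184x184 to 256x256 (next power of 2).

Standard algorithm: 184^3 = 6229504 multiplications
Strassen's algorithm: 7^(log2(256)) = 7^8 = 5764801 multiplications
Savings: 6229504 - 5764801 = 464703 multiplications

Standard: 6229504 multiplications (184^3). Strassen: 5764801 multiplications (7^8, after padding to 256x256). Strassen reduces 8 recursive multiplications to 7 at each level.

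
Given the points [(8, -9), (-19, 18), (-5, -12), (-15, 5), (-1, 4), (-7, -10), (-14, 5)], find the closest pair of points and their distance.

Computing all pairwise distances among 7 points:

d((8, -9), (-19, 18)) = 38.1838
d((8, -9), (-5, -12)) = 13.3417
d((8, -9), (-15, 5)) = 26.9258
d((8, -9), (-1, 4)) = 15.8114
d((8, -9), (-7, -10)) = 15.0333
d((8, -9), (-14, 5)) = 26.0768
d((-19, 18), (-5, -12)) = 33.1059
d((-19, 18), (-15, 5)) = 13.6015
d((-19, 18), (-1, 4)) = 22.8035
d((-19, 18), (-7, -10)) = 30.4631
d((-19, 18), (-14, 5)) = 13.9284
d((-5, -12), (-15, 5)) = 19.7231
d((-5, -12), (-1, 4)) = 16.4924
d((-5, -12), (-7, -10)) = 2.8284
d((-5, -12), (-14, 5)) = 19.2354
d((-15, 5), (-1, 4)) = 14.0357
d((-15, 5), (-7, -10)) = 17.0
d((-15, 5), (-14, 5)) = 1.0 <-- minimum
d((-1, 4), (-7, -10)) = 15.2315
d((-1, 4), (-14, 5)) = 13.0384
d((-7, -10), (-14, 5)) = 16.5529

Closest pair: (-15, 5) and (-14, 5) with distance 1.0

The closest pair is (-15, 5) and (-14, 5) with Euclidean distance 1.0. For 7 points, brute-force pairwise comparison is shown above. For large n, the divide-and-conquer algorithm (sort by x, recurse on halves, check the dividing strip) achieves O(n log n).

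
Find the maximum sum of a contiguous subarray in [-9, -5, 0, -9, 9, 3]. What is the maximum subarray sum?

Using Kadane's algorithm on [-9, -5, 0, -9, 9, 3]:

Scanning through the array:
Position 1 (value -5): max_ending_here = -5, max_so_far = -5
Position 2 (value 0): max_ending_here = 0, max_so_far = 0
Position 3 (value -9): max_ending_here = -9, max_so_far = 0
Position 4 (value 9): max_ending_here = 9, max_so_far = 9
Position 5 (value 3): max_ending_here = 12, max_so_far = 12

Maximum subarray: [9, 3]
Maximum sum: 12

The maximum subarray is [9, 3] with sum 12. This subarray runs from index 4 to index 5.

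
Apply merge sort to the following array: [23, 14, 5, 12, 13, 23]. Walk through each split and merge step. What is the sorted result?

Merge sort trace:

Split: [23, 14, 5, 12, 13, 23] -> [23, 14, 5] and [12, 13, 23]
  Split: [23, 14, 5] -> [23] and [14, 5]
    Split: [14, 5] -> [14] and [5]
    Merge: [14] + [5] -> [5, 14]
  Merge: [23] + [5, 14] -> [5, 14, 23]
  Split: [12, 13, 23] -> [12] and [13, 23]
    Split: [13, 23] -> [13] and [23]
    Merge: [13] + [23] -> [13, 23]
  Merge: [12] + [13, 23] -> [12, 13, 23]
Merge: [5, 14, 23] + [12, 13, 23] -> [5, 12, 13, 14, 23, 23]

Final sorted array: [5, 12, 13, 14, 23, 23]

The merge sort proceeds by recursively splitting the array and merging sorted halves.
After all merges, the sorted array is [5, 12, 13, 14, 23, 23].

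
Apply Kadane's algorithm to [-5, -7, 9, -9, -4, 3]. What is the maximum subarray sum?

Using Kadane's algorithm on [-5, -7, 9, -9, -4, 3]:

Scanning through the array:
Position 1 (value -7): max_ending_here = -7, max_so_far = -5
Position 2 (value 9): max_ending_here = 9, max_so_far = 9
Position 3 (value -9): max_ending_here = 0, max_so_far = 9
Position 4 (value -4): max_ending_here = -4, max_so_far = 9
Position 5 (value 3): max_ending_here = 3, max_so_far = 9

Maximum subarray: [9]
Maximum sum: 9

The maximum subarray is [9] with sum 9. This subarray runs from index 2 to index 2.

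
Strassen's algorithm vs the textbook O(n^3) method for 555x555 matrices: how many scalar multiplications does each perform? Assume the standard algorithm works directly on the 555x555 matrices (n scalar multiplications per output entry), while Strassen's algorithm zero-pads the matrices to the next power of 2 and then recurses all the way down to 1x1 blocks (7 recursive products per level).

Matrix multiplication for 555x555 matrices:

Strassen's algorithm requires power-of-2 dimensions. Pad 555x555 to 1024x1024 (next power of 2).

Standard algorithm: 555^3 = 170953875 multiplications
Strassen's algorithm: 7^(log2(1024)) = 7^10 = 282475249 multiplications
Difference: 170953875 - 282475249 = -111521374 (Strassen uses MORE here due to padding overhead — for small or just-over-power-of-2 n, padding can outweigh the per-level savings)

Standard: 170953875 multiplications (555^3). Strassen: 282475249 multiplications (7^10, after padding to 1024x1024). Strassen reduces 8 recursive multiplications to 7 at each level.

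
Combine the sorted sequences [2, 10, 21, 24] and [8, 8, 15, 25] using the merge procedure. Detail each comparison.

Merging process:

Compare 2 vs 8: take 2 from left. Merged: [2]
Compare 10 vs 8: take 8 from right. Merged: [2, 8]
Compare 10 vs 8: take 8 from right. Merged: [2, 8, 8]
Compare 10 vs 15: take 10 from left. Merged: [2, 8, 8, 10]
Compare 21 vs 15: take 15 from right. Merged: [2, 8, 8, 10, 15]
Compare 21 vs 25: take 21 from left. Merged: [2, 8, 8, 10, 15, 21]
Compare 24 vs 25: take 24 from left. Merged: [2, 8, 8, 10, 15, 21, 24]
Append remaining from right: [25]. Merged: [2, 8, 8, 10, 15, 21, 24, 25]

Final merged array: [2, 8, 8, 10, 15, 21, 24, 25]
Total comparisons: 7

The merged array is [2, 8, 8, 10, 15, 21, 24, 25], requiring 7 comparisons. The merge step runs in O(n) time where n is the total number of elements.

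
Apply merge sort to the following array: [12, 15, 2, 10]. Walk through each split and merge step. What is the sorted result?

Merge sort trace:

Split: [12, 15, 2, 10] -> [12, 15] and [2, 10]
  Split: [12, 15] -> [12] and [15]
  Merge: [12] + [15] -> [12, 15]
  Split: [2, 10] -> [2] and [10]
  Merge: [2] + [10] -> [2, 10]
Merge: [12, 15] + [2, 10] -> [2, 10, 12, 15]

Final sorted array: [2, 10, 12, 15]

The merge sort proceeds by recursively splitting the array and merging sorted halves.
After all merges, the sorted array is [2, 10, 12, 15].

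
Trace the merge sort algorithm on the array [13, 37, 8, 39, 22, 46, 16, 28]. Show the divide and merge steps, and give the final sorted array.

Merge sort trace:

Split: [13, 37, 8, 39, 22, 46, 16, 28] -> [13, 37, 8, 39] and [22, 46, 16, 28]
  Split: [13, 37, 8, 39] -> [13, 37] and [8, 39]
    Split: [13, 37] -> [13] and [37]
    Merge: [13] + [37] -> [13, 37]
    Split: [8, 39] -> [8] and [39]
    Merge: [8] + [39] -> [8, 39]
  Merge: [13, 37] + [8, 39] -> [8, 13, 37, 39]
  Split: [22, 46, 16, 28] -> [22, 46] and [16, 28]
    Split: [22, 46] -> [22] and [46]
    Merge: [22] + [46] -> [22, 46]
    Split: [16, 28] -> [16] and [28]
    Merge: [16] + [28] -> [16, 28]
  Merge: [22, 46] + [16, 28] -> [16, 22, 28, 46]
Merge: [8, 13, 37, 39] + [16, 22, 28, 46] -> [8, 13, 16, 22, 28, 37, 39, 46]

Final sorted array: [8, 13, 16, 22, 28, 37, 39, 46]

The merge sort proceeds by recursively splitting the array and merging sorted halves.
After all merges, the sorted array is [8, 13, 16, 22, 28, 37, 39, 46].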